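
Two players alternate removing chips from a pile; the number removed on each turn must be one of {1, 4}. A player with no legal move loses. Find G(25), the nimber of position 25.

G(0) = 0
G(1) = mex{0} = 1
G(2) = mex{1} = 0
G(3) = mex{0} = 1
G(4) = mex{1,0} = 2
G(5) = mex{2,1} = 0
G(6) = mex{0,0} = 1
G(7) = mex{1,1} = 0
G(8) = mex{0,2} = 1
G(9) = mex{1,0} = 2
G(10) = mex{2,1} = 0
G(11) = mex{0,0} = 1
G(12) = mex{1,1} = 0
G(13) = mex{0,2} = 1
G(14) = mex{1,0} = 2
G(15) = mex{2,1} = 0
G(16) = mex{0,0} = 1
G(17) = mex{1,1} = 0
G(18) = mex{0,2} = 1
G(19) = mex{1,0} = 2
G(20) = mex{2,1} = 0
G(21) = mex{0,0} = 1
G(22) = mex{1,1} = 0
G(23) = mex{0,2} = 1
G(24) = mex{1,0} = 2
G(25) = mex{2,1} = 0

0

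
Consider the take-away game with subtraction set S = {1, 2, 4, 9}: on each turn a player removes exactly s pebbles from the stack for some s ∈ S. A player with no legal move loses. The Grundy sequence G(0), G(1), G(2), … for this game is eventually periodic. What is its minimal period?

11

G(0) = 0
G(1) = mex{0} = 1
G(2) = mex{1,0} = 2
G(3) = mex{2,1} = 0
G(4) = mex{0,2,0} = 1
G(5) = mex{1,0,1} = 2
G(6) = mex{2,1,2} = 0
G(7) = mex{0,2,0} = 1
G(8) = mex{1,0,1} = 2
G(9) = mex{2,1,2,0} = 3
G(10) = mex{3,2,0,1} = 4
G(11) = mex{4,3,1,2} = 0
G(12) = mex{0,4,2,0} = 1
G(13) = mex{1,0,3,1} = 2
G(14) = mex{2,1,4,2} = 0
G(15) = mex{0,2,0,0} = 1
G(16) = mex{1,0,1,1} = 2
G(17) = mex{2,1,2,2} = 0
G(18) = mex{0,2,0,3} = 1
G(19) = mex{1,0,1,4} = 2
G(20) = mex{2,1,2,0} = 3
G(21) = mex{3,2,0,1} = 4
G(22) = mex{4,3,1,2} = 0
G(23) = mex{0,4,2,0} = 1
G(n+11) = G(n) holds for n = 0,…,8 (a full window of length max(S) = 9), so the sequence is purely periodic with period 11.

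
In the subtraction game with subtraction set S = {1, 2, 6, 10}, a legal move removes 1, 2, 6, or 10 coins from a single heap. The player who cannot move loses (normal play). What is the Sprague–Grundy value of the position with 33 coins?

G(0) = 0
G(1) = mex{0} = 1
G(2) = mex{1,0} = 2
G(3) = mex{2,1} = 0
G(4) = mex{0,2} = 1
G(5) = mex{1,0} = 2
G(6) = mex{2,1,0} = 3
G(7) = mex{3,2,1} = 0
G(8) = mex{0,3,2} = 1
G(9) = mex{1,0,0} = 2
G(10) = mex{2,1,1,0} = 3
G(11) = mex{3,2,2,1} = 0
G(12) = mex{0,3,3,2} = 1
G(13) = mex{1,0,0,0} = 2
G(14) = mex{2,1,1,1} = 0
G(15) = mex{0,2,2,2} = 1
G(16) = mex{1,0,3,3} = 2
G(17) = mex{2,1,0,0} = 3
G(18) = mex{3,2,1,1} = 0
G(19) = mex{0,3,2,2} = 1
G(20) = mex{1,0,0,3} = 2
G(21) = mex{2,1,1,0} = 3
G(22) = mex{3,2,2,1} = 0
G(23) = mex{0,3,3,2} = 1
G(24) = mex{1,0,0,0} = 2
G(25) = mex{2,1,1,1} = 0
G(26) = mex{0,2,2,2} = 1
G(27) = mex{1,0,3,3} = 2
G(28) = mex{2,1,0,0} = 3
G(29) = mex{3,2,1,1} = 0
G(30) = mex{0,3,2,2} = 1
G(31) = mex{1,0,0,3} = 2
G(32) = mex{2,1,1,0} = 3
G(33) = mex{3,2,2,1} = 0

0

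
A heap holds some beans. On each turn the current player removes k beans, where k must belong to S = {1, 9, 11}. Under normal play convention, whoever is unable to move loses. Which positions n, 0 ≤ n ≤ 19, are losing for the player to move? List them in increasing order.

n :  0  1  2  3  4  5  6  7  8  9 10 11 12 13 14 15 16 17 18 19
G :  0  1  0  1  0  1  0  1  0  1  0  1  0  1  0  1  0  1  0  1
P-positions are exactly the n with G(n) = 0.

0, 2, 4, 6, 8, 10, 12, 14, 16, 18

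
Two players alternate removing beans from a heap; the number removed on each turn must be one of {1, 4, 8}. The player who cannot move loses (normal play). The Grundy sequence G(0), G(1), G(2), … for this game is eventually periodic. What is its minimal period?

12

G(0) = 0
G(1) = mex{0} = 1
G(2) = mex{1} = 0
G(3) = mex{0} = 1
G(4) = mex{1,0} = 2
G(5) = mex{2,1} = 0
G(6) = mex{0,0} = 1
G(7) = mex{1,1} = 0
G(8) = mex{0,2,0} = 1
G(9) = mex{1,0,1} = 2
G(10) = mex{2,1,0} = 3
G(11) = mex{3,0,1} = 2
G(12) = mex{2,1,2} = 0
G(13) = mex{0,2,0} = 1
G(14) = mex{1,3,1} = 0
G(15) = mex{0,2,0} = 1
G(16) = mex{1,0,1} = 2
G(17) = mex{2,1,2} = 0
G(18) = mex{0,0,3} = 1
G(19) = mex{1,1,2} = 0
G(20) = mex{0,2,0} = 1
G(21) = mex{1,0,1} = 2
G(22) = mex{2,1,0} = 3
G(23) = mex{3,0,1} = 2
G(24) = mex{2,1,2} = 0
G(25) = mex{0,2,0} = 1
G(n+12) = G(n) holds for n = 0,…,7 (a full window of length max(S) = 8), so the sequence is purely periodic with period 12.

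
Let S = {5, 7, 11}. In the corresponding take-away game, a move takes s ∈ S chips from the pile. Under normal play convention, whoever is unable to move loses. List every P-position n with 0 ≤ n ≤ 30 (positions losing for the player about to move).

n :  0  1  2  3  4  5  6  7  8  9 10 11 12 13 14 15 16 17 18 19 20 21 22 23 24 25 26 27 28 29 30
G :  0  0  0  0  0  1  1  1  1  1  2  2  2  2  2  3  0  0  0  0  0  1  1  1  1  1  2  2  2  2  2
P-positions are exactly the n with G(n) = 0.

0, 1, 2, 3, 4, 16, 17, 18, 19, 20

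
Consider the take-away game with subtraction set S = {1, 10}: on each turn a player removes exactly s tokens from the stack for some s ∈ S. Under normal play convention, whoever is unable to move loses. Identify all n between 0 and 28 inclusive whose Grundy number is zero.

G(0) = 0
G(1) = mex{0} = 1
G(2) = mex{1} = 0
G(3) = mex{0} = 1
G(4) = mex{1} = 0
G(5) = mex{0} = 1
G(6) = mex{1} = 0
G(7) = mex{0} = 1
G(8) = mex{1} = 0
G(9) = mex{0} = 1
G(10) = mex{1,0} = 2
G(11) = mex{2,1} = 0
G(12) = mex{0,0} = 1
G(13) = mex{1,1} = 0
G(14) = mex{0,0} = 1
G(15) = mex{1,1} = 0
G(16) = mex{0,0} = 1
G(17) = mex{1,1} = 0
G(18) = mex{0,0} = 1
G(19) = mex{1,1} = 0
G(20) = mex{0,2} = 1
G(21) = mex{1,0} = 2
G(22) = mex{2,1} = 0
G(23) = mex{0,0} = 1
G(24) = mex{1,1} = 0
G(25) = mex{0,0} = 1
G(26) = mex{1,1} = 0
G(27) = mex{0,0} = 1
G(28) = mex{1,1} = 0
P-positions are exactly the n with G(n) = 0.

0, 2, 4, 6, 8, 11, 13, 15, 17, 19, 22, 24, 26, 28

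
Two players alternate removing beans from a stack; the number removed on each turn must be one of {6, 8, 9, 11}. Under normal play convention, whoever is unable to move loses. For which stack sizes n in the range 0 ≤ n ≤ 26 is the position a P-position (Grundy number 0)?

0, 1, 2, 3, 4, 5, 17, 18, 19, 20, 21, 22

G(0) = 0
G(1) = mex{} = 0
G(2) = mex{} = 0
G(3) = mex{} = 0
G(4) = mex{} = 0
G(5) = mex{} = 0
G(6) = mex{0} = 1
G(7) = mex{0} = 1
G(8) = mex{0,0} = 1
G(9) = mex{0,0,0} = 1
G(10) = mex{0,0,0} = 1
G(11) = mex{0,0,0,0} = 1
G(12) = mex{1,0,0,0} = 2
G(13) = mex{1,0,0,0} = 2
G(14) = mex{1,1,0,0} = 2
G(15) = mex{1,1,1,0} = 2
G(16) = mex{1,1,1,0} = 2
G(17) = mex{1,1,1,1} = 0
G(18) = mex{2,1,1,1} = 0
G(19) = mex{2,1,1,1} = 0
G(20) = mex{2,2,1,1} = 0
G(21) = mex{2,2,2,1} = 0
G(22) = mex{2,2,2,1} = 0
G(23) = mex{0,2,2,2} = 1
G(24) = mex{0,2,2,2} = 1
G(25) = mex{0,0,2,2} = 1
G(26) = mex{0,0,0,2} = 1
P-positions are exactly the n with G(n) = 0.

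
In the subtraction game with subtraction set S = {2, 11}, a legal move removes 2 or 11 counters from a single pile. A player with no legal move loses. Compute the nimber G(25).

G(0) = 0
G(1) = mex{} = 0
G(2) = mex{0} = 1
G(3) = mex{0} = 1
G(4) = mex{1} = 0
G(5) = mex{1} = 0
G(6) = mex{0} = 1
G(7) = mex{0} = 1
G(8) = mex{1} = 0
G(9) = mex{1} = 0
G(10) = mex{0} = 1
G(11) = mex{0,0} = 1
G(12) = mex{1,0} = 2
G(13) = mex{1,1} = 0
G(14) = mex{2,1} = 0
G(15) = mex{0,0} = 1
G(16) = mex{0,0} = 1
G(17) = mex{1,1} = 0
G(18) = mex{1,1} = 0
G(19) = mex{0,0} = 1
G(20) = mex{0,0} = 1
G(21) = mex{1,1} = 0
G(22) = mex{1,1} = 0
G(23) = mex{0,2} = 1
G(24) = mex{0,0} = 1
G(25) = mex{1,0} = 2

2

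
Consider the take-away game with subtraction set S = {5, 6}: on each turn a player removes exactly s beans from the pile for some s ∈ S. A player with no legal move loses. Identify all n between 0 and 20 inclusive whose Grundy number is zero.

0, 1, 2, 3, 4, 11, 12, 13, 14, 15

n :  0  1  2  3  4  5  6  7  8  9 10 11 12 13 14 15 16 17 18 19 20
G :  0  0  0  0  0  1  1  1  1  1  2  0  0  0  0  0  1  1  1  1  1
P-positions are exactly the n with G(n) = 0.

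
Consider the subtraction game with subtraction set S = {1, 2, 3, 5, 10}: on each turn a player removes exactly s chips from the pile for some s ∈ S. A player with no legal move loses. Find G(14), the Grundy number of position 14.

2

n :  0  1  2  3  4  5  6  7  8  9 10 11 12 13 14
G :  0  1  2  3  0  1  2  3  0  1  2  3  0  1  2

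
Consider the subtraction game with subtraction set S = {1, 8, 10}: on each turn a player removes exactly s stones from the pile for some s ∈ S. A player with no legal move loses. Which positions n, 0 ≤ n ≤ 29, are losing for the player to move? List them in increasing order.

0, 2, 4, 6, 9, 11, 13, 15, 18, 20, 22, 24, 27, 29

G(0) = 0
G(1) = mex{0} = 1
G(2) = mex{1} = 0
G(3) = mex{0} = 1
G(4) = mex{1} = 0
G(5) = mex{0} = 1
G(6) = mex{1} = 0
G(7) = mex{0} = 1
G(8) = mex{1,0} = 2
G(9) = mex{2,1} = 0
G(10) = mex{0,0,0} = 1
G(11) = mex{1,1,1} = 0
G(12) = mex{0,0,0} = 1
G(13) = mex{1,1,1} = 0
G(14) = mex{0,0,0} = 1
G(15) = mex{1,1,1} = 0
G(16) = mex{0,2,0} = 1
G(17) = mex{1,0,1} = 2
G(18) = mex{2,1,2} = 0
G(19) = mex{0,0,0} = 1
G(20) = mex{1,1,1} = 0
G(21) = mex{0,0,0} = 1
G(22) = mex{1,1,1} = 0
G(23) = mex{0,0,0} = 1
G(24) = mex{1,1,1} = 0
G(25) = mex{0,2,0} = 1
G(26) = mex{1,0,1} = 2
G(27) = mex{2,1,2} = 0
G(28) = mex{0,0,0} = 1
G(29) = mex{1,1,1} = 0
P-positions are exactly the n with G(n) = 0.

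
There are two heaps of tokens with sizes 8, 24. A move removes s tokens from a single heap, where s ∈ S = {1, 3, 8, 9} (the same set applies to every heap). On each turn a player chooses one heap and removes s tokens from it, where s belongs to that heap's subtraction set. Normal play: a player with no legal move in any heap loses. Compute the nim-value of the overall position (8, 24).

0

All heaps use S = {1, 3, 8, 9}:
G(0) = 0
G(1) = mex{0} = 1
G(2) = mex{1} = 0
G(3) = mex{0,0} = 1
G(4) = mex{1,1} = 0
G(5) = mex{0,0} = 1
G(6) = mex{1,1} = 0
G(7) = mex{0,0} = 1
G(8) = mex{1,1,0} = 2
G(9) = mex{2,0,1,0} = 3
G(10) = mex{3,1,0,1} = 2
G(11) = mex{2,2,1,0} = 3
G(12) = mex{3,3,0,1} = 2
G(13) = mex{2,2,1,0} = 3
G(14) = mex{3,3,0,1} = 2
G(15) = mex{2,2,1,0} = 3
G(16) = mex{3,3,2,1} = 0
G(17) = mex{0,2,3,2} = 1
G(18) = mex{1,3,2,3} = 0
G(19) = mex{0,0,3,2} = 1
G(20) = mex{1,1,2,3} = 0
G(21) = mex{0,0,3,2} = 1
G(22) = mex{1,1,2,3} = 0
G(23) = mex{0,0,3,2} = 1
G(24) = mex{1,1,0,3} = 2
Heap A: G(8) = 2.
Heap B: G(24) = 2.
Combined Grundy value = 2 ⊕ 2 = 0.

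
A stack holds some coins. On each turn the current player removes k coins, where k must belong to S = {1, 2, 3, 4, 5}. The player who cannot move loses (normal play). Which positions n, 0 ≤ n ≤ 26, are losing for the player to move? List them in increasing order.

0, 6, 12, 18, 24

n :  0  1  2  3  4  5  6  7  8  9 10 11 12 13 14 15 16 17 18 19 20 21 22 23 24 25 26
G :  0  1  2  3  4  5  0  1  2  3  4  5  0  1  2  3  4  5  0  1  2  3  4  5  0  1  2
P-positions are exactly the n with G(n) = 0.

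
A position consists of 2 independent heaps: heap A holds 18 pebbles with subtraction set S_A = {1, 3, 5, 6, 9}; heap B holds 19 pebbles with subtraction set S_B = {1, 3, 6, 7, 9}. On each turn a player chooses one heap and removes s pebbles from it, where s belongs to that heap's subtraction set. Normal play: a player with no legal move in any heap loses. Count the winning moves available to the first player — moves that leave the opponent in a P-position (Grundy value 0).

Heap A, S = {1, 3, 5, 6, 9}:
G(0) = 0
G(1) = mex{0} = 1
G(2) = mex{1} = 0
G(3) = mex{0,0} = 1
G(4) = mex{1,1} = 0
G(5) = mex{0,0,0} = 1
G(6) = mex{1,1,1,0} = 2
G(7) = mex{2,0,0,1} = 3
G(8) = mex{3,1,1,0} = 2
G(9) = mex{2,2,0,1,0} = 3
G(10) = mex{3,3,1,0,1} = 2
G(11) = mex{2,2,2,1,0} = 3
G(12) = mex{3,3,3,2,1} = 0
G(13) = mex{0,2,2,3,0} = 1
G(14) = mex{1,3,3,2,1} = 0
G(15) = mex{0,0,2,3,2} = 1
G(16) = mex{1,1,3,2,3} = 0
G(17) = mex{0,0,0,3,2} = 1
G(18) = mex{1,1,1,0,3} = 2
G_A(18) = 2.
Heap B, S = {1, 3, 6, 7, 9}:
G(0) = 0
G(1) = mex{0} = 1
G(2) = mex{1} = 0
G(3) = mex{0,0} = 1
G(4) = mex{1,1} = 0
G(5) = mex{0,0} = 1
G(6) = mex{1,1,0} = 2
G(7) = mex{2,0,1,0} = 3
G(8) = mex{3,1,0,1} = 2
G(9) = mex{2,2,1,0,0} = 3
G(10) = mex{3,3,0,1,1} = 2
G(11) = mex{2,2,1,0,0} = 3
G(12) = mex{3,3,2,1,1} = 0
G(13) = mex{0,2,3,2,0} = 1
G(14) = mex{1,3,2,3,1} = 0
G(15) = mex{0,0,3,2,2} = 1
G(16) = mex{1,1,2,3,3} = 0
G(17) = mex{0,0,3,2,2} = 1
G(18) = mex{1,1,0,3,3} = 2
G(19) = mex{2,0,1,0,2} = 3
G_B(19) = 3.
Combined Grundy value = 2 ⊕ 3 = 1.
A winning move leaves total XOR = 0, i.e. changes one component's Grundy value g to g ⊕ X where X is the current total.
Heap A: need g' = 2⊕1 = 3. Options: 18−1→G=1, 18−3→G=1, 18−5→G=1, 18−6→G=0, 18−9→G=3. Hits: 1.
Heap B: need g' = 3⊕1 = 2. Options: 19−1→G=2, 19−3→G=0, 19−6→G=1, 19−7→G=0, 19−9→G=2. Hits: 2.

3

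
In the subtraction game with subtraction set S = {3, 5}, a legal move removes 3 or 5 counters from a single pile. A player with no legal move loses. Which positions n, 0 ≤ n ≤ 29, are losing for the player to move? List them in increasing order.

n :  0  1  2  3  4  5  6  7  8  9 10 11 12 13 14 15 16 17 18 19 20 21 22 23 24 25 26 27 28 29
G :  0  0  0  1  1  1  2  2  0  0  0  1  1  1  2  2  0  0  0  1  1  1  2  2  0  0  0  1  1  1
P-positions are exactly the n with G(n) = 0.

0, 1, 2, 8, 9, 10, 16, 17, 18, 24, 25, 26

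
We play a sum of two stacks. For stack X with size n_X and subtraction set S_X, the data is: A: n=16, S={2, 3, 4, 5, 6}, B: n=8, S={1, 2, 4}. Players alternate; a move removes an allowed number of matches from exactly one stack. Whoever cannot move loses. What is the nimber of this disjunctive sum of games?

2

Stack A, S = {2, 3, 4, 5, 6}:
G(0) = 0
G(1) = mex{} = 0
G(2) = mex{0} = 1
G(3) = mex{0,0} = 1
G(4) = mex{1,0,0} = 2
G(5) = mex{1,1,0,0} = 2
G(6) = mex{2,1,1,0,0} = 3
G(7) = mex{2,2,1,1,0} = 3
G(8) = mex{3,2,2,1,1} = 0
G(9) = mex{3,3,2,2,1} = 0
G(10) = mex{0,3,3,2,2} = 1
G(11) = mex{0,0,3,3,2} = 1
G(12) = mex{1,0,0,3,3} = 2
G(13) = mex{1,1,0,0,3} = 2
G(14) = mex{2,1,1,0,0} = 3
G(15) = mex{2,2,1,1,0} = 3
G(16) = mex{3,2,2,1,1} = 0
G_A(16) = 0.
Stack B, S = {1, 2, 4}:
n : 0 1 2 3 4 5 6 7 8
G : 0 1 2 0 1 2 0 1 2
G_B(8) = 2.
Combined Grundy value = 0 ⊕ 2 = 2.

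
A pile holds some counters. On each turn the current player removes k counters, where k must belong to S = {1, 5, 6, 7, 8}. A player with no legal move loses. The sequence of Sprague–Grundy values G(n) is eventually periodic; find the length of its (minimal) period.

13

G(0) = 0
G(1) = mex{0} = 1
G(2) = mex{1} = 0
G(3) = mex{0} = 1
G(4) = mex{1} = 0
G(5) = mex{0,0} = 1
G(6) = mex{1,1,0} = 2
G(7) = mex{2,0,1,0} = 3
G(8) = mex{3,1,0,1,0} = 2
G(9) = mex{2,0,1,0,1} = 3
G(10) = mex{3,1,0,1,0} = 2
G(11) = mex{2,2,1,0,1} = 3
G(12) = mex{3,3,2,1,0} = 4
G(13) = mex{4,2,3,2,1} = 0
G(14) = mex{0,3,2,3,2} = 1
G(15) = mex{1,2,3,2,3} = 0
G(16) = mex{0,3,2,3,2} = 1
G(17) = mex{1,4,3,2,3} = 0
G(18) = mex{0,0,4,3,2} = 1
G(19) = mex{1,1,0,4,3} = 2
G(20) = mex{2,0,1,0,4} = 3
G(21) = mex{3,1,0,1,0} = 2
G(22) = mex{2,0,1,0,1} = 3
G(23) = mex{3,1,0,1,0} = 2
G(24) = mex{2,2,1,0,1} = 3
G(25) = mex{3,3,2,1,0} = 4
G(26) = mex{4,2,3,2,1} = 0
G(27) = mex{0,3,2,3,2} = 1
G(n+13) = G(n) holds for n = 0,…,7 (a full window of length max(S) = 8), so the sequence is purely periodic with period 13.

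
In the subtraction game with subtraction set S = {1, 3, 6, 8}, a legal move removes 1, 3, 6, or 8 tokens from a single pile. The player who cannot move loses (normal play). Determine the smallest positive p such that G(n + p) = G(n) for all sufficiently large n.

9

n :  0  1  2  3  4  5  6  7  8  9 10 11 12 13 14 15 16 17 18 19
G :  0  1  0  1  0  1  2  3  2  0  1  0  1  0  1  2  3  2  0  1
G(n+9) = G(n) holds for n = 0,…,7 (a full window of length max(S) = 8), so the sequence is purely periodic with period 9.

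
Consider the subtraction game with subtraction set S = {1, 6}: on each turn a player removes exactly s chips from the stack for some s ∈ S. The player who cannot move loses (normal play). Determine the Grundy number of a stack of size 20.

2

n :  0  1  2  3  4  5  6  7  8  9 10 11 12 13 14 15 16 17 18 19 20
G :  0  1  0  1  0  1  2  0  1  0  1  0  1  2  0  1  0  1  0  1  2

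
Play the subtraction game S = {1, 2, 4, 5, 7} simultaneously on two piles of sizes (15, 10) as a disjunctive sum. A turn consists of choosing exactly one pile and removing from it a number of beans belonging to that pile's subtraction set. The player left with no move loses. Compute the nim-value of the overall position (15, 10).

All piles use S = {1, 2, 4, 5, 7}:
n :  0  1  2  3  4  5  6  7  8  9 10 11 12 13 14 15
G :  0  1  2  0  1  2  0  1  2  0  1  2  0  1  2  0
Pile A: G(15) = 0.
Pile B: G(10) = 1.
Combined Grundy value = 0 ⊕ 1 = 1.

1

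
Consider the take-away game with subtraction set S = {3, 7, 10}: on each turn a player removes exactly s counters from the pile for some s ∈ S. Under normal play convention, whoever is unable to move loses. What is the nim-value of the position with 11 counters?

G(0) = 0
G(1) = mex{} = 0
G(2) = mex{} = 0
G(3) = mex{0} = 1
G(4) = mex{0} = 1
G(5) = mex{0} = 1
G(6) = mex{1} = 0
G(7) = mex{1,0} = 2
G(8) = mex{1,0} = 2
G(9) = mex{0,0} = 1
G(10) = mex{2,1,0} = 3
G(11) = mex{2,1,0} = 3

3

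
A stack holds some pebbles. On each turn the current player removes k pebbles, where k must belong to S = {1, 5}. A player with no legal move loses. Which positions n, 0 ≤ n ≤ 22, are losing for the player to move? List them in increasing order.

n :  0  1  2  3  4  5  6  7  8  9 10 11 12 13 14 15 16 17 18 19 20 21 22
G :  0  1  0  1  0  1  0  1  0  1  0  1  0  1  0  1  0  1  0  1  0  1  0
P-positions are exactly the n with G(n) = 0.

0, 2, 4, 6, 8, 10, 12, 14, 16, 18, 20, 22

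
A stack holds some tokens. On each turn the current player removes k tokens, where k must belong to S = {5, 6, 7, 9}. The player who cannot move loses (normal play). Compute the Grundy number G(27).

2

G(0) = 0
G(1) = mex{} = 0
G(2) = mex{} = 0
G(3) = mex{} = 0
G(4) = mex{} = 0
G(5) = mex{0} = 1
G(6) = mex{0,0} = 1
G(7) = mex{0,0,0} = 1
G(8) = mex{0,0,0} = 1
G(9) = mex{0,0,0,0} = 1
G(10) = mex{1,0,0,0} = 2
G(11) = mex{1,1,0,0} = 2
G(12) = mex{1,1,1,0} = 2
G(13) = mex{1,1,1,0} = 2
G(14) = mex{1,1,1,1} = 0
G(15) = mex{2,1,1,1} = 0
G(16) = mex{2,2,1,1} = 0
G(17) = mex{2,2,2,1} = 0
G(18) = mex{2,2,2,1} = 0
G(19) = mex{0,2,2,2} = 1
G(20) = mex{0,0,2,2} = 1
G(21) = mex{0,0,0,2} = 1
G(22) = mex{0,0,0,2} = 1
G(23) = mex{0,0,0,0} = 1
G(24) = mex{1,0,0,0} = 2
G(25) = mex{1,1,0,0} = 2
G(26) = mex{1,1,1,0} = 2
G(27) = mex{1,1,1,0} = 2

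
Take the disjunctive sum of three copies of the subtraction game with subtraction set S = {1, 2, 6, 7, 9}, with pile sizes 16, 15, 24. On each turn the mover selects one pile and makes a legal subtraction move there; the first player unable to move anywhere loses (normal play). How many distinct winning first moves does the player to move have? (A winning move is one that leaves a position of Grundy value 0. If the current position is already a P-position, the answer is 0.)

5

All piles use S = {1, 2, 6, 7, 9}:
G(0) = 0
G(1) = mex{0} = 1
G(2) = mex{1,0} = 2
G(3) = mex{2,1} = 0
G(4) = mex{0,2} = 1
G(5) = mex{1,0} = 2
G(6) = mex{2,1,0} = 3
G(7) = mex{3,2,1,0} = 4
G(8) = mex{4,3,2,1} = 0
G(9) = mex{0,4,0,2,0} = 1
G(10) = mex{1,0,1,0,1} = 2
G(11) = mex{2,1,2,1,2} = 0
G(12) = mex{0,2,3,2,0} = 1
G(13) = mex{1,0,4,3,1} = 2
G(14) = mex{2,1,0,4,2} = 3
G(15) = mex{3,2,1,0,3} = 4
G(16) = mex{4,3,2,1,4} = 0
G(17) = mex{0,4,0,2,0} = 1
G(18) = mex{1,0,1,0,1} = 2
G(19) = mex{2,1,2,1,2} = 0
G(20) = mex{0,2,3,2,0} = 1
G(21) = mex{1,0,4,3,1} = 2
G(22) = mex{2,1,0,4,2} = 3
G(23) = mex{3,2,1,0,3} = 4
G(24) = mex{4,3,2,1,4} = 0
Pile A: G(16) = 0.
Pile B: G(15) = 4.
Pile C: G(24) = 0.
Combined Grundy value = 0 ⊕ 4 ⊕ 0 = 4.
A winning move leaves total XOR = 0, i.e. changes one component's Grundy value g to g ⊕ X where X is the current total.
Pile A: need g' = 0⊕4 = 4. Options: 16−1→G=4, 16−2→G=3, 16−6→G=2, 16−7→G=1, 16−9→G=4. Hits: 2.
Pile B: need g' = 4⊕4 = 0. Options: 15−1→G=3, 15−2→G=2, 15−6→G=1, 15−7→G=0, 15−9→G=3. Hits: 1.
Pile C: need g' = 0⊕4 = 4. Options: 24−1→G=4, 24−2→G=3, 24−6→G=2, 24−7→G=1, 24−9→G=4. Hits: 2.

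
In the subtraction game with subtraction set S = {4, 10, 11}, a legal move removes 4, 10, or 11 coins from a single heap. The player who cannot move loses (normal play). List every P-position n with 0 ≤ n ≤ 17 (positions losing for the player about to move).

0, 1, 2, 3, 8, 9, 15, 16, 17

G(0) = 0
G(1) = mex{} = 0
G(2) = mex{} = 0
G(3) = mex{} = 0
G(4) = mex{0} = 1
G(5) = mex{0} = 1
G(6) = mex{0} = 1
G(7) = mex{0} = 1
G(8) = mex{1} = 0
G(9) = mex{1} = 0
G(10) = mex{1,0} = 2
G(11) = mex{1,0,0} = 2
G(12) = mex{0,0,0} = 1
G(13) = mex{0,0,0} = 1
G(14) = mex{2,1,0} = 3
G(15) = mex{2,1,1} = 0
G(16) = mex{1,1,1} = 0
G(17) = mex{1,1,1} = 0
P-positions are exactly the n with G(n) = 0.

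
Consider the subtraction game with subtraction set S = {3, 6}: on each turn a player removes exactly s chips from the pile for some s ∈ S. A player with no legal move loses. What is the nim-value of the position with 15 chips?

2

n :  0  1  2  3  4  5  6  7  8  9 10 11 12 13 14 15
G :  0  0  0  1  1  1  2  2  2  0  0  0  1  1  1  2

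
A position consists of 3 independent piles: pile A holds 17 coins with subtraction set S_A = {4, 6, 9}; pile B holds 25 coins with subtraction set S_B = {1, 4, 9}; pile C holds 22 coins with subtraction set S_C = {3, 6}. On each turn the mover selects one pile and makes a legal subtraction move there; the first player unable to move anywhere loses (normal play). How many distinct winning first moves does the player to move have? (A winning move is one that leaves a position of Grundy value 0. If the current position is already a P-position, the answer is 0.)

0

Pile A, S = {4, 6, 9}:
G(0) = 0
G(1) = mex{} = 0
G(2) = mex{} = 0
G(3) = mex{} = 0
G(4) = mex{0} = 1
G(5) = mex{0} = 1
G(6) = mex{0,0} = 1
G(7) = mex{0,0} = 1
G(8) = mex{1,0} = 2
G(9) = mex{1,0,0} = 2
G(10) = mex{1,1,0} = 2
G(11) = mex{1,1,0} = 2
G(12) = mex{2,1,0} = 3
G(13) = mex{2,1,1} = 0
G(14) = mex{2,2,1} = 0
G(15) = mex{2,2,1} = 0
G(16) = mex{3,2,1} = 0
G(17) = mex{0,2,2} = 1
G_A(17) = 1.
Pile B, S = {1, 4, 9}:
G(0) = 0
G(1) = mex{0} = 1
G(2) = mex{1} = 0
G(3) = mex{0} = 1
G(4) = mex{1,0} = 2
G(5) = mex{2,1} = 0
G(6) = mex{0,0} = 1
G(7) = mex{1,1} = 0
G(8) = mex{0,2} = 1
G(9) = mex{1,0,0} = 2
G(10) = mex{2,1,1} = 0
G(11) = mex{0,0,0} = 1
G(12) = mex{1,1,1} = 0
G(13) = mex{0,2,2} = 1
G(14) = mex{1,0,0} = 2
G(15) = mex{2,1,1} = 0
G(16) = mex{0,0,0} = 1
G(17) = mex{1,1,1} = 0
G(18) = mex{0,2,2} = 1
G(19) = mex{1,0,0} = 2
G(20) = mex{2,1,1} = 0
G(21) = mex{0,0,0} = 1
G(22) = mex{1,1,1} = 0
G(23) = mex{0,2,2} = 1
G(24) = mex{1,0,0} = 2
G(25) = mex{2,1,1} = 0
G_B(25) = 0.
Pile C, S = {3, 6}:
n :  0  1  2  3  4  5  6  7  8  9 10 11 12 13 14 15 16 17 18 19 20 21 22
G :  0  0  0  1  1  1  2  2  2  0  0  0  1  1  1  2  2  2  0  0  0  1  1
G_C(22) = 1.
Combined Grundy value = 1 ⊕ 0 ⊕ 1 = 0.
A winning move leaves total XOR = 0, i.e. changes one component's Grundy value g to g ⊕ X where X is the current total.
Pile A: target g' = 1⊕0 = 1, but every legal move changes the Grundy value (mex property), so 0 moves.
Pile B: target g' = 0⊕0 = 0, but every legal move changes the Grundy value (mex property), so 0 moves.
Pile C: target g' = 1⊕0 = 1, but every legal move changes the Grundy value (mex property), so 0 moves.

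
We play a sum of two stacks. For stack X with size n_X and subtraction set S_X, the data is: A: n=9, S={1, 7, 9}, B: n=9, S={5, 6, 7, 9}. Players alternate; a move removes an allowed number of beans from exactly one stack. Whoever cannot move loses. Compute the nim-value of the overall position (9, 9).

Stack A, S = {1, 7, 9}:
G(0) = 0
G(1) = mex{0} = 1
G(2) = mex{1} = 0
G(3) = mex{0} = 1
G(4) = mex{1} = 0
G(5) = mex{0} = 1
G(6) = mex{1} = 0
G(7) = mex{0,0} = 1
G(8) = mex{1,1} = 0
G(9) = mex{0,0,0} = 1
G_A(9) = 1.
Stack B, S = {5, 6, 7, 9}:
G(0) = 0
G(1) = mex{} = 0
G(2) = mex{} = 0
G(3) = mex{} = 0
G(4) = mex{} = 0
G(5) = mex{0} = 1
G(6) = mex{0,0} = 1
G(7) = mex{0,0,0} = 1
G(8) = mex{0,0,0} = 1
G(9) = mex{0,0,0,0} = 1
G_B(9) = 1.
Combined Grundy value = 1 ⊕ 1 = 0.

0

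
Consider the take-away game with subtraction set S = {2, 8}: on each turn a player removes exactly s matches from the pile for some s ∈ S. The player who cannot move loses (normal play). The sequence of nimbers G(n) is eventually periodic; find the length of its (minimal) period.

G(0) = 0
G(1) = mex{} = 0
G(2) = mex{0} = 1
G(3) = mex{0} = 1
G(4) = mex{1} = 0
G(5) = mex{1} = 0
G(6) = mex{0} = 1
G(7) = mex{0} = 1
G(8) = mex{1,0} = 2
G(9) = mex{1,0} = 2
G(10) = mex{2,1} = 0
G(11) = mex{2,1} = 0
G(12) = mex{0,0} = 1
G(13) = mex{0,0} = 1
G(14) = mex{1,1} = 0
G(15) = mex{1,1} = 0
G(16) = mex{0,2} = 1
G(17) = mex{0,2} = 1
G(18) = mex{1,0} = 2
G(19) = mex{1,0} = 2
G(20) = mex{2,1} = 0
G(21) = mex{2,1} = 0
G(n+10) = G(n) holds for n = 0,…,7 (a full window of length max(S) = 8), so the sequence is purely periodic with period 10.

10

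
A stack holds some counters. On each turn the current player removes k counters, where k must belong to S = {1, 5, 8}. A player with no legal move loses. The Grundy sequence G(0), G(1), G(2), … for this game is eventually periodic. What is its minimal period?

13

n :  0  1  2  3  4  5  6  7  8  9 10 11 12 13 14 15 16 17 18 19 20 21 22 23 24 25 26 27
G :  0  1  0  1  0  1  0  1  2  3  2  3  2  0  1  0  1  0  1  0  1  2  3  2  3  2  0  1
G(n+13) = G(n) holds for n = 0,…,7 (a full window of length max(S) = 8), so the sequence is purely periodic with period 13.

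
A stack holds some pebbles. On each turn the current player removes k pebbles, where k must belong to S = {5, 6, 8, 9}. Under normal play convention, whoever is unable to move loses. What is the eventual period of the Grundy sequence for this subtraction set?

14

G(0) = 0
G(1) = mex{} = 0
G(2) = mex{} = 0
G(3) = mex{} = 0
G(4) = mex{} = 0
G(5) = mex{0} = 1
G(6) = mex{0,0} = 1
G(7) = mex{0,0} = 1
G(8) = mex{0,0,0} = 1
G(9) = mex{0,0,0,0} = 1
G(10) = mex{1,0,0,0} = 2
G(11) = mex{1,1,0,0} = 2
G(12) = mex{1,1,0,0} = 2
G(13) = mex{1,1,1,0} = 2
G(14) = mex{1,1,1,1} = 0
G(15) = mex{2,1,1,1} = 0
G(16) = mex{2,2,1,1} = 0
G(17) = mex{2,2,1,1} = 0
G(18) = mex{2,2,2,1} = 0
G(19) = mex{0,2,2,2} = 1
G(20) = mex{0,0,2,2} = 1
G(21) = mex{0,0,2,2} = 1
G(22) = mex{0,0,0,2} = 1
G(23) = mex{0,0,0,0} = 1
G(24) = mex{1,0,0,0} = 2
G(25) = mex{1,1,0,0} = 2
G(26) = mex{1,1,0,0} = 2
G(27) = mex{1,1,1,0} = 2
G(28) = mex{1,1,1,1} = 0
G(29) = mex{2,1,1,1} = 0
G(n+14) = G(n) holds for n = 0,…,8 (a full window of length max(S) = 9), so the sequence is purely periodic with period 14.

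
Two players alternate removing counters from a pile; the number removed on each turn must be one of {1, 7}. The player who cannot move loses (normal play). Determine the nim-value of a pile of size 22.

G(0) = 0
G(1) = mex{0} = 1
G(2) = mex{1} = 0
G(3) = mex{0} = 1
G(4) = mex{1} = 0
G(5) = mex{0} = 1
G(6) = mex{1} = 0
G(7) = mex{0,0} = 1
G(8) = mex{1,1} = 0
G(9) = mex{0,0} = 1
G(10) = mex{1,1} = 0
G(11) = mex{0,0} = 1
G(12) = mex{1,1} = 0
G(13) = mex{0,0} = 1
G(14) = mex{1,1} = 0
G(15) = mex{0,0} = 1
G(16) = mex{1,1} = 0
G(17) = mex{0,0} = 1
G(18) = mex{1,1} = 0
G(19) = mex{0,0} = 1
G(20) = mex{1,1} = 0
G(21) = mex{0,0} = 1
G(22) = mex{1,1} = 0

0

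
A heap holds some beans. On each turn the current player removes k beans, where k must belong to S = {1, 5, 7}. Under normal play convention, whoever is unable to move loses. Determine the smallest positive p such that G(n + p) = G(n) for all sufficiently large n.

2

n :  0  1  2  3  4  5  6  7  8  9 10 11 12 13 14
G :  0  1  0  1  0  1  0  1  0  1  0  1  0  1  0
G(n+2) = G(n) holds for n = 0,…,6 (a full window of length max(S) = 7), so the sequence is purely periodic with period 2.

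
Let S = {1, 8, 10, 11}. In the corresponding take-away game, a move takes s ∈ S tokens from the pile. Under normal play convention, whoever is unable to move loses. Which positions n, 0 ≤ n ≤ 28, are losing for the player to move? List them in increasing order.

G(0) = 0
G(1) = mex{0} = 1
G(2) = mex{1} = 0
G(3) = mex{0} = 1
G(4) = mex{1} = 0
G(5) = mex{0} = 1
G(6) = mex{1} = 0
G(7) = mex{0} = 1
G(8) = mex{1,0} = 2
G(9) = mex{2,1} = 0
G(10) = mex{0,0,0} = 1
G(11) = mex{1,1,1,0} = 2
G(12) = mex{2,0,0,1} = 3
G(13) = mex{3,1,1,0} = 2
G(14) = mex{2,0,0,1} = 3
G(15) = mex{3,1,1,0} = 2
G(16) = mex{2,2,0,1} = 3
G(17) = mex{3,0,1,0} = 2
G(18) = mex{2,1,2,1} = 0
G(19) = mex{0,2,0,2} = 1
G(20) = mex{1,3,1,0} = 2
G(21) = mex{2,2,2,1} = 0
G(22) = mex{0,3,3,2} = 1
G(23) = mex{1,2,2,3} = 0
G(24) = mex{0,3,3,2} = 1
G(25) = mex{1,2,2,3} = 0
G(26) = mex{0,0,3,2} = 1
G(27) = mex{1,1,2,3} = 0
G(28) = mex{0,2,0,2} = 1
P-positions are exactly the n with G(n) = 0.

0, 2, 4, 6, 9, 18, 21, 23, 25, 27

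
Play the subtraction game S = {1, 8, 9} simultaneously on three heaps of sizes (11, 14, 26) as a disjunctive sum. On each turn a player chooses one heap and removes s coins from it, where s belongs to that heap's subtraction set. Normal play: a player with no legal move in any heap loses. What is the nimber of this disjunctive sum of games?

3

All heaps use S = {1, 8, 9}:
G(0) = 0
G(1) = mex{0} = 1
G(2) = mex{1} = 0
G(3) = mex{0} = 1
G(4) = mex{1} = 0
G(5) = mex{0} = 1
G(6) = mex{1} = 0
G(7) = mex{0} = 1
G(8) = mex{1,0} = 2
G(9) = mex{2,1,0} = 3
G(10) = mex{3,0,1} = 2
G(11) = mex{2,1,0} = 3
G(12) = mex{3,0,1} = 2
G(13) = mex{2,1,0} = 3
G(14) = mex{3,0,1} = 2
G(15) = mex{2,1,0} = 3
G(16) = mex{3,2,1} = 0
G(17) = mex{0,3,2} = 1
G(18) = mex{1,2,3} = 0
G(19) = mex{0,3,2} = 1
G(20) = mex{1,2,3} = 0
G(21) = mex{0,3,2} = 1
G(22) = mex{1,2,3} = 0
G(23) = mex{0,3,2} = 1
G(24) = mex{1,0,3} = 2
G(25) = mex{2,1,0} = 3
G(26) = mex{3,0,1} = 2
Heap A: G(11) = 3.
Heap B: G(14) = 2.
Heap C: G(26) = 2.
Combined Grundy value = 3 ⊕ 2 ⊕ 2 = 3.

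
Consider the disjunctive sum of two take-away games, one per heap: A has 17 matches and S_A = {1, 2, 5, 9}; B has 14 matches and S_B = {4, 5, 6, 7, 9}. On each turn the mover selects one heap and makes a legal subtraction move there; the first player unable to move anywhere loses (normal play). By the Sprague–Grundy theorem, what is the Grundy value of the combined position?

Heap A, S = {1, 2, 5, 9}:
n :  0  1  2  3  4  5  6  7  8  9 10 11 12 13 14 15 16 17
G :  0  1  2  0  1  2  0  1  2  3  0  1  2  0  1  2  0  1
G_A(17) = 1.
Heap B, S = {4, 5, 6, 7, 9}:
G(0) = 0
G(1) = mex{} = 0
G(2) = mex{} = 0
G(3) = mex{} = 0
G(4) = mex{0} = 1
G(5) = mex{0,0} = 1
G(6) = mex{0,0,0} = 1
G(7) = mex{0,0,0,0} = 1
G(8) = mex{1,0,0,0} = 2
G(9) = mex{1,1,0,0,0} = 2
G(10) = mex{1,1,1,0,0} = 2
G(11) = mex{1,1,1,1,0} = 2
G(12) = mex{2,1,1,1,0} = 3
G(13) = mex{2,2,1,1,1} = 0
G(14) = mex{2,2,2,1,1} = 0
G_B(14) = 0.
Combined Grundy value = 1 ⊕ 0 = 1.

1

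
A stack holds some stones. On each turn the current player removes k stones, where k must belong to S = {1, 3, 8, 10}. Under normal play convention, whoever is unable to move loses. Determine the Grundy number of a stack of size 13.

0

n :  0  1  2  3  4  5  6  7  8  9 10 11 12 13
G :  0  1  0  1  0  1  0  1  2  3  2  0  1  0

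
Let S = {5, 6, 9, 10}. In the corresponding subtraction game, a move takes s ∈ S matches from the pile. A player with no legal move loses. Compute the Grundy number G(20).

n :  0  1  2  3  4  5  6  7  8  9 10 11 12 13 14 15 16 17 18 19 20
G :  0  0  0  0  0  1  1  1  1  1  2  2  2  2  2  0  0  0  0  0  1

1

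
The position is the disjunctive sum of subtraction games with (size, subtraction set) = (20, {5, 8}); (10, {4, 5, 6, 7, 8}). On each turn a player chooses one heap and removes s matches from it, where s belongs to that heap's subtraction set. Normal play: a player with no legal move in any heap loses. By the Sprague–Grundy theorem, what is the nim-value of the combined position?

3

Heap A, S = {5, 8}:
n :  0  1  2  3  4  5  6  7  8  9 10 11 12 13 14 15 16 17 18 19 20
G :  0  0  0  0  0  1  1  1  1  1  2  2  2  0  0  0  0  0  1  1  1
G_A(20) = 1.
Heap B, S = {4, 5, 6, 7, 8}:
G(0) = 0
G(1) = mex{} = 0
G(2) = mex{} = 0
G(3) = mex{} = 0
G(4) = mex{0} = 1
G(5) = mex{0,0} = 1
G(6) = mex{0,0,0} = 1
G(7) = mex{0,0,0,0} = 1
G(8) = mex{1,0,0,0,0} = 2
G(9) = mex{1,1,0,0,0} = 2
G(10) = mex{1,1,1,0,0} = 2
G_B(10) = 2.
Combined Grundy value = 1 ⊕ 2 = 3.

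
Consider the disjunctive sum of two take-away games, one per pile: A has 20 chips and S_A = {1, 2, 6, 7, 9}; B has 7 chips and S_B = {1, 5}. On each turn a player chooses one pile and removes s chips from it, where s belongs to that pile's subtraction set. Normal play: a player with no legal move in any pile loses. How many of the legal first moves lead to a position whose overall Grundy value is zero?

Pile A, S = {1, 2, 6, 7, 9}:
n :  0  1  2  3  4  5  6  7  8  9 10 11 12 13 14 15 16 17 18 19 20
G :  0  1  2  0  1  2  3  4  0  1  2  0  1  2  3  4  0  1  2  0  1
G_A(20) = 1.
Pile B, S = {1, 5}:
G(0) = 0
G(1) = mex{0} = 1
G(2) = mex{1} = 0
G(3) = mex{0} = 1
G(4) = mex{1} = 0
G(5) = mex{0,0} = 1
G(6) = mex{1,1} = 0
G(7) = mex{0,0} = 1
G_B(7) = 1.
Combined Grundy value = 1 ⊕ 1 = 0.
A winning move leaves total XOR = 0, i.e. changes one component's Grundy value g to g ⊕ X where X is the current total.
Pile A: target g' = 1⊕0 = 1, but every legal move changes the Grundy value (mex property), so 0 moves.
Pile B: target g' = 1⊕0 = 1, but every legal move changes the Grundy value (mex property), so 0 moves.

0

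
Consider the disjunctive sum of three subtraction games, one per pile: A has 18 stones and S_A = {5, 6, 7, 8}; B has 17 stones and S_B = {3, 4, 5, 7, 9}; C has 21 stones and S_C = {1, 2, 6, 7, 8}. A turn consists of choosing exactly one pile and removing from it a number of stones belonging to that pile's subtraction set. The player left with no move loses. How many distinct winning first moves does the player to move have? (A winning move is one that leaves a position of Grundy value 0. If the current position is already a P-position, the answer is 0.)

5

Pile A, S = {5, 6, 7, 8}:
G(0) = 0
G(1) = mex{} = 0
G(2) = mex{} = 0
G(3) = mex{} = 0
G(4) = mex{} = 0
G(5) = mex{0} = 1
G(6) = mex{0,0} = 1
G(7) = mex{0,0,0} = 1
G(8) = mex{0,0,0,0} = 1
G(9) = mex{0,0,0,0} = 1
G(10) = mex{1,0,0,0} = 2
G(11) = mex{1,1,0,0} = 2
G(12) = mex{1,1,1,0} = 2
G(13) = mex{1,1,1,1} = 0
G(14) = mex{1,1,1,1} = 0
G(15) = mex{2,1,1,1} = 0
G(16) = mex{2,2,1,1} = 0
G(17) = mex{2,2,2,1} = 0
G(18) = mex{0,2,2,2} = 1
G_A(18) = 1.
Pile B, S = {3, 4, 5, 7, 9}:
G(0) = 0
G(1) = mex{} = 0
G(2) = mex{} = 0
G(3) = mex{0} = 1
G(4) = mex{0,0} = 1
G(5) = mex{0,0,0} = 1
G(6) = mex{1,0,0} = 2
G(7) = mex{1,1,0,0} = 2
G(8) = mex{1,1,1,0} = 2
G(9) = mex{2,1,1,0,0} = 3
G(10) = mex{2,2,1,1,0} = 3
G(11) = mex{2,2,2,1,0} = 3
G(12) = mex{3,2,2,1,1} = 0
G(13) = mex{3,3,2,2,1} = 0
G(14) = mex{3,3,3,2,1} = 0
G(15) = mex{0,3,3,2,2} = 1
G(16) = mex{0,0,3,3,2} = 1
G(17) = mex{0,0,0,3,2} = 1
G_B(17) = 1.
Pile C, S = {1, 2, 6, 7, 8}:
n :  0  1  2  3  4  5  6  7  8  9 10 11 12 13 14 15 16 17 18 19 20 21
G :  0  1  2  0  1  2  3  4  5  3  4  5  0  1  2  0  1  2  3  4  5  3
G_C(21) = 3.
Combined Grundy value = 1 ⊕ 1 ⊕ 3 = 3.
A winning move leaves total XOR = 0, i.e. changes one component's Grundy value g to g ⊕ X where X is the current total.
Pile A: need g' = 1⊕3 = 2. Options: 18−5→G=0, 18−6→G=2, 18−7→G=2, 18−8→G=2. Hits: 3.
Pile B: need g' = 1⊕3 = 2. Options: 17−3→G=0, 17−4→G=0, 17−5→G=0, 17−7→G=3, 17−9→G=2. Hits: 1.
Pile C: need g' = 3⊕3 = 0. Options: 21−1→G=5, 21−2→G=4, 21−6→G=0, 21−7→G=2, 21−8→G=1. Hits: 1.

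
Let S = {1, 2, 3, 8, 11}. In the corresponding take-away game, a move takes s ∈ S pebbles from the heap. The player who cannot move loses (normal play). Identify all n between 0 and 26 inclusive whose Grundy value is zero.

0, 4, 9, 13, 18, 22

G(0) = 0
G(1) = mex{0} = 1
G(2) = mex{1,0} = 2
G(3) = mex{2,1,0} = 3
G(4) = mex{3,2,1} = 0
G(5) = mex{0,3,2} = 1
G(6) = mex{1,0,3} = 2
G(7) = mex{2,1,0} = 3
G(8) = mex{3,2,1,0} = 4
G(9) = mex{4,3,2,1} = 0
G(10) = mex{0,4,3,2} = 1
G(11) = mex{1,0,4,3,0} = 2
G(12) = mex{2,1,0,0,1} = 3
G(13) = mex{3,2,1,1,2} = 0
G(14) = mex{0,3,2,2,3} = 1
G(15) = mex{1,0,3,3,0} = 2
G(16) = mex{2,1,0,4,1} = 3
G(17) = mex{3,2,1,0,2} = 4
G(18) = mex{4,3,2,1,3} = 0
G(19) = mex{0,4,3,2,4} = 1
G(20) = mex{1,0,4,3,0} = 2
G(21) = mex{2,1,0,0,1} = 3
G(22) = mex{3,2,1,1,2} = 0
G(23) = mex{0,3,2,2,3} = 1
G(24) = mex{1,0,3,3,0} = 2
G(25) = mex{2,1,0,4,1} = 3
G(26) = mex{3,2,1,0,2} = 4
P-positions are exactly the n with G(n) = 0.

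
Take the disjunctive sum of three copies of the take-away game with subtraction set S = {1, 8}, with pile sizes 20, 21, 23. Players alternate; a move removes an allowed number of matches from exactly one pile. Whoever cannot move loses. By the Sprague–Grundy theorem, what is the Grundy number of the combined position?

All piles use S = {1, 8}:
G(0) = 0
G(1) = mex{0} = 1
G(2) = mex{1} = 0
G(3) = mex{0} = 1
G(4) = mex{1} = 0
G(5) = mex{0} = 1
G(6) = mex{1} = 0
G(7) = mex{0} = 1
G(8) = mex{1,0} = 2
G(9) = mex{2,1} = 0
G(10) = mex{0,0} = 1
G(11) = mex{1,1} = 0
G(12) = mex{0,0} = 1
G(13) = mex{1,1} = 0
G(14) = mex{0,0} = 1
G(15) = mex{1,1} = 0
G(16) = mex{0,2} = 1
G(17) = mex{1,0} = 2
G(18) = mex{2,1} = 0
G(19) = mex{0,0} = 1
G(20) = mex{1,1} = 0
G(21) = mex{0,0} = 1
G(22) = mex{1,1} = 0
G(23) = mex{0,0} = 1
Pile A: G(20) = 0.
Pile B: G(21) = 1.
Pile C: G(23) = 1.
Combined Grundy value = 0 ⊕ 1 ⊕ 1 = 0.

0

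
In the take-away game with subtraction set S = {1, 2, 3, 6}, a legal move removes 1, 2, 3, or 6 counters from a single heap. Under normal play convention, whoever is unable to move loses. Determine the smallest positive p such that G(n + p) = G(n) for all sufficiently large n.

G(0) = 0
G(1) = mex{0} = 1
G(2) = mex{1,0} = 2
G(3) = mex{2,1,0} = 3
G(4) = mex{3,2,1} = 0
G(5) = mex{0,3,2} = 1
G(6) = mex{1,0,3,0} = 2
G(7) = mex{2,1,0,1} = 3
G(8) = mex{3,2,1,2} = 0
G(9) = mex{0,3,2,3} = 1
G(10) = mex{1,0,3,0} = 2
G(11) = mex{2,1,0,1} = 3
G(12) = mex{3,2,1,2} = 0
G(13) = mex{0,3,2,3} = 1
G(14) = mex{1,0,3,0} = 2
G(n+4) = G(n) holds for n = 0,…,5 (a full window of length max(S) = 6), so the sequence is purely periodic with period 4.

4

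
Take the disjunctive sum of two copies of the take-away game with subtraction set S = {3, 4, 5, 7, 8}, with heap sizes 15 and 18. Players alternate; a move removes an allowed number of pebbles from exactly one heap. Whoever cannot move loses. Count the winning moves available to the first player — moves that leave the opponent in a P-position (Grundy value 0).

4

All heaps use S = {3, 4, 5, 7, 8}:
n :  0  1  2  3  4  5  6  7  8  9 10 11 12 13 14 15 16 17 18
G :  0  0  0  1  1  1  2  2  2  3  3  0  0  0  1  1  1  2  2
Heap A: G(15) = 1.
Heap B: G(18) = 2.
Combined Grundy value = 1 ⊕ 2 = 3.
A winning move leaves total XOR = 0, i.e. changes one component's Grundy value g to g ⊕ X where X is the current total.
Heap A: need g' = 1⊕3 = 2. Options: 15−3→G=0, 15−4→G=0, 15−5→G=3, 15−7→G=2, 15−8→G=2. Hits: 2.
Heap B: need g' = 2⊕3 = 1. Options: 18−3→G=1, 18−4→G=1, 18−5→G=0, 18−7→G=0, 18−8→G=3. Hits: 2.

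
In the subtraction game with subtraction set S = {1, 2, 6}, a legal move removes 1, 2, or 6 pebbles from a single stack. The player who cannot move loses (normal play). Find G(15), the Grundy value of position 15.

G(0) = 0
G(1) = mex{0} = 1
G(2) = mex{1,0} = 2
G(3) = mex{2,1} = 0
G(4) = mex{0,2} = 1
G(5) = mex{1,0} = 2
G(6) = mex{2,1,0} = 3
G(7) = mex{3,2,1} = 0
G(8) = mex{0,3,2} = 1
G(9) = mex{1,0,0} = 2
G(10) = mex{2,1,1} = 0
G(11) = mex{0,2,2} = 1
G(12) = mex{1,0,3} = 2
G(13) = mex{2,1,0} = 3
G(14) = mex{3,2,1} = 0
G(15) = mex{0,3,2} = 1

1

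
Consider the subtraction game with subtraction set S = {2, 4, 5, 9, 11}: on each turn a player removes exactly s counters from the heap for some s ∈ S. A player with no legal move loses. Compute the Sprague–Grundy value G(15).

0

n :  0  1  2  3  4  5  6  7  8  9 10 11 12 13 14 15
G :  0  0  1  1  2  2  3  0  0  1  1  2  2  3  0  0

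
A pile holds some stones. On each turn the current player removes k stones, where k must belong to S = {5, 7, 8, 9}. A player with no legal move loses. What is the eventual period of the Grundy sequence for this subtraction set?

G(0) = 0
G(1) = mex{} = 0
G(2) = mex{} = 0
G(3) = mex{} = 0
G(4) = mex{} = 0
G(5) = mex{0} = 1
G(6) = mex{0} = 1
G(7) = mex{0,0} = 1
G(8) = mex{0,0,0} = 1
G(9) = mex{0,0,0,0} = 1
G(10) = mex{1,0,0,0} = 2
G(11) = mex{1,0,0,0} = 2
G(12) = mex{1,1,0,0} = 2
G(13) = mex{1,1,1,0} = 2
G(14) = mex{1,1,1,1} = 0
G(15) = mex{2,1,1,1} = 0
G(16) = mex{2,1,1,1} = 0
G(17) = mex{2,2,1,1} = 0
G(18) = mex{2,2,2,1} = 0
G(19) = mex{0,2,2,2} = 1
G(20) = mex{0,2,2,2} = 1
G(21) = mex{0,0,2,2} = 1
G(22) = mex{0,0,0,2} = 1
G(23) = mex{0,0,0,0} = 1
G(24) = mex{1,0,0,0} = 2
G(25) = mex{1,0,0,0} = 2
G(26) = mex{1,1,0,0} = 2
G(27) = mex{1,1,1,0} = 2
G(28) = mex{1,1,1,1} = 0
G(29) = mex{2,1,1,1} = 0
G(n+14) = G(n) holds for n = 0,…,8 (a full window of length max(S) = 9), so the sequence is purely periodic with period 14.

14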